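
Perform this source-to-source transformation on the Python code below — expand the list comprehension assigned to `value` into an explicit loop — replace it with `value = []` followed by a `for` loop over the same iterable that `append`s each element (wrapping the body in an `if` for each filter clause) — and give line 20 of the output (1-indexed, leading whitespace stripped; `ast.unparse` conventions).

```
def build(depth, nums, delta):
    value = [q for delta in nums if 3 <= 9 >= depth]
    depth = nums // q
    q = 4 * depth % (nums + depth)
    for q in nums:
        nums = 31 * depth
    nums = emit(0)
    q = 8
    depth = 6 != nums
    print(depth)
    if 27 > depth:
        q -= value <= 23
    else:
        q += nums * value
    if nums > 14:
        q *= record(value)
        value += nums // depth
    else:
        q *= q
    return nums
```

value += nums // depth

Transformed code:
def build(depth, nums, delta):
    value = []
    for delta in nums:
        if 3 <= 9 >= depth:
            value.append(q)
    depth = nums // q
    q = 4 * depth % (nums + depth)
    for q in nums:
        nums = 31 * depth
    nums = emit(0)
    q = 8
    depth = 6 != nums
    print(depth)
    if 27 > depth:
        q -= value <= 23
    else:
        q += nums * value
    if nums > 14:
        q *= record(value)
        value += nums // depth
    else:
        q *= q
    return nums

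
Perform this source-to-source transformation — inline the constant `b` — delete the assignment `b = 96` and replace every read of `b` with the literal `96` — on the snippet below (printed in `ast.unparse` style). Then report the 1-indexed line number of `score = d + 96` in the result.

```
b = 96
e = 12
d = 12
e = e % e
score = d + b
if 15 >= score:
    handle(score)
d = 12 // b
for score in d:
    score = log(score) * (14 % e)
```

4

Transformed code:
e = 12
d = 12
e = e % e
score = d + 96
if 15 >= score:
    handle(score)
d = 12 // 96
for score in d:
    score = log(score) * (14 % e)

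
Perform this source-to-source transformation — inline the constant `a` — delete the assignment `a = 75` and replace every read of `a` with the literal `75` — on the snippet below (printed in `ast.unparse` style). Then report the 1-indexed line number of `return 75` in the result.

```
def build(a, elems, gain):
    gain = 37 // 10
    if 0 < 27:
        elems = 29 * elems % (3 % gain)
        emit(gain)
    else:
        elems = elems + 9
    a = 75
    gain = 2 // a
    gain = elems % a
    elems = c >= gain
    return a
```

Transformed code:
def build(a, elems, gain):
    gain = 37 // 10
    if 0 < 27:
        elems = 29 * elems % (3 % gain)
        emit(gain)
    else:
        elems = elems + 9
    gain = 2 // 75
    gain = elems % 75
    elems = c >= gain
    return 75

11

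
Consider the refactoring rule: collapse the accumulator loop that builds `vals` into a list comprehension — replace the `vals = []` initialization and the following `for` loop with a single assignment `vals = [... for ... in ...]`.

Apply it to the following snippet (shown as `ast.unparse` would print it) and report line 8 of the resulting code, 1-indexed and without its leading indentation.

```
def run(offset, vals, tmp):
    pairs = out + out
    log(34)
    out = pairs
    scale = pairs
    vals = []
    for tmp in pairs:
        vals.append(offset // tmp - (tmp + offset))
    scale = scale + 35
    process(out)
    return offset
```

process(out)

Transformed code:
def run(offset, vals, tmp):
    pairs = out + out
    log(34)
    out = pairs
    scale = pairs
    vals = [offset // tmp - (tmp + offset) for tmp in pairs]
    scale = scale + 35
    process(out)
    return offset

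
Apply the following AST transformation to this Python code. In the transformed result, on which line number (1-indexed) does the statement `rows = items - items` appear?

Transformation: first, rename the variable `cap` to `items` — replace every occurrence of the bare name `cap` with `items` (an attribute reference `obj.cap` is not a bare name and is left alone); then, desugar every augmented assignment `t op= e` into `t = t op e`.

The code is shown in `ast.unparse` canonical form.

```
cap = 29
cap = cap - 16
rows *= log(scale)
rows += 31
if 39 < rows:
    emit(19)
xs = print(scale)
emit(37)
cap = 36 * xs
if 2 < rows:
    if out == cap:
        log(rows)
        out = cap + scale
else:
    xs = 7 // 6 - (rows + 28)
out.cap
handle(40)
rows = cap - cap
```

Transformed code:
items = 29
items = items - 16
rows = rows * log(scale)
rows = rows + 31
if 39 < rows:
    emit(19)
xs = print(scale)
emit(37)
items = 36 * xs
if 2 < rows:
    if out == items:
        log(rows)
        out = items + scale
else:
    xs = 7 // 6 - (rows + 28)
out.cap
handle(40)
rows = items - items

18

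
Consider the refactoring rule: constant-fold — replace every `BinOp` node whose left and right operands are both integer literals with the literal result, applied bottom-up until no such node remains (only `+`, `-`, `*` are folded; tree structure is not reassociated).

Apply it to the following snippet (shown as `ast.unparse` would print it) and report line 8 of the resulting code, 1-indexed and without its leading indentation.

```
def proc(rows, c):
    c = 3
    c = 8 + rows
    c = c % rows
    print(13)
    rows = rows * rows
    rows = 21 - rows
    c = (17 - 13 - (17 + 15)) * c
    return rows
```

Transformed code:
def proc(rows, c):
    c = 3
    c = 8 + rows
    c = c % rows
    print(13)
    rows = rows * rows
    rows = 21 - rows
    c = -28 * c
    return rows

c = -28 * c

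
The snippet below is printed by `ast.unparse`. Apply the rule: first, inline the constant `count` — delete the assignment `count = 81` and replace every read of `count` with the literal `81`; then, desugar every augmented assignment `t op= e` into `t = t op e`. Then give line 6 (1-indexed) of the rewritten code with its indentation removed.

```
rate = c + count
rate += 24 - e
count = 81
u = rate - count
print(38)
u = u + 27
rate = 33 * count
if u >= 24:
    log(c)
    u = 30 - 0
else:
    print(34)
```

rate = 33 * 81

Transformed code:
rate = c + 81
rate = rate + (24 - e)
u = rate - 81
print(38)
u = u + 27
rate = 33 * 81
if u >= 24:
    log(c)
    u = 30 - 0
else:
    print(34)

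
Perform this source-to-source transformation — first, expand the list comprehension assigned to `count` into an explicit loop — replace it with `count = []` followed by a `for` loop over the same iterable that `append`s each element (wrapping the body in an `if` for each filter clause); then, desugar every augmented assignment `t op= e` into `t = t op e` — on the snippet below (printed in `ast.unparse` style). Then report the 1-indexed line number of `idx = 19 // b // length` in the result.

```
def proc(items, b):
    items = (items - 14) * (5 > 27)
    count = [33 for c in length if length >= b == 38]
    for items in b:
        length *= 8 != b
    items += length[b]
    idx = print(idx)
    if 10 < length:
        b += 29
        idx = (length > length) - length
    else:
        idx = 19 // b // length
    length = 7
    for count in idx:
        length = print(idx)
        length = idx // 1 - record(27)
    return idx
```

15

Transformed code:
def proc(items, b):
    items = (items - 14) * (5 > 27)
    count = []
    for c in length:
        if length >= b == 38:
            count.append(33)
    for items in b:
        length = length * (8 != b)
    items = items + length[b]
    idx = print(idx)
    if 10 < length:
        b = b + 29
        idx = (length > length) - length
    else:
        idx = 19 // b // length
    length = 7
    for count in idx:
        length = print(idx)
        length = idx // 1 - record(27)
    return idx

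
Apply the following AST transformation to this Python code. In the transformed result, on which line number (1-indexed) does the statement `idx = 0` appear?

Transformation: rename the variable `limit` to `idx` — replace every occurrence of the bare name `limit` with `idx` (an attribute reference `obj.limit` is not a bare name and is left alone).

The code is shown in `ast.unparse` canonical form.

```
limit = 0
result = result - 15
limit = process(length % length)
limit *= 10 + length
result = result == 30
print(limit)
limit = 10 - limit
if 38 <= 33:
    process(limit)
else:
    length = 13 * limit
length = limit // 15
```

Transformed code:
idx = 0
result = result - 15
idx = process(length % length)
idx *= 10 + length
result = result == 30
print(idx)
idx = 10 - idx
if 38 <= 33:
    process(idx)
else:
    length = 13 * idx
length = idx // 15

1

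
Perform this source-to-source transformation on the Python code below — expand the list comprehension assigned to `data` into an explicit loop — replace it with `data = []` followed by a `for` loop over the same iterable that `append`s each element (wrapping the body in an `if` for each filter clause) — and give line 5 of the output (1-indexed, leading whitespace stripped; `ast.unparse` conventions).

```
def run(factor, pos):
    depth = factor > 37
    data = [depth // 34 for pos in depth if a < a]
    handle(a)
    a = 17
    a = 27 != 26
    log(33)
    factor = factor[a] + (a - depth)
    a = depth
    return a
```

if a < a:

Transformed code:
def run(factor, pos):
    depth = factor > 37
    data = []
    for pos in depth:
        if a < a:
            data.append(depth // 34)
    handle(a)
    a = 17
    a = 27 != 26
    log(33)
    factor = factor[a] + (a - depth)
    a = depth
    return a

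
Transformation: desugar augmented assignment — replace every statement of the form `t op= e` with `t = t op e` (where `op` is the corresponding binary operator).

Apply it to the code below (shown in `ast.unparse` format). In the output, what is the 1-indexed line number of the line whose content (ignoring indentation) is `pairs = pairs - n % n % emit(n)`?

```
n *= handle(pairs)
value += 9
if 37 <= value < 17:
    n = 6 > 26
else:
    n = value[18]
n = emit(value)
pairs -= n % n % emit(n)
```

8

Transformed code:
n = n * handle(pairs)
value = value + 9
if 37 <= value < 17:
    n = 6 > 26
else:
    n = value[18]
n = emit(value)
pairs = pairs - n % n % emit(n)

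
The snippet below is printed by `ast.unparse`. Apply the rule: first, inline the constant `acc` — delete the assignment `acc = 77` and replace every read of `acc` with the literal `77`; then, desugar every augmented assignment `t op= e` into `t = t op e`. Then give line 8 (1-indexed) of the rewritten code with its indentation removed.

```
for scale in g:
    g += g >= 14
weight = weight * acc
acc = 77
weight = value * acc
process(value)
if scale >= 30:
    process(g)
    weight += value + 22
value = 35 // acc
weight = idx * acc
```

Transformed code:
for scale in g:
    g = g + (g >= 14)
weight = weight * 77
weight = value * 77
process(value)
if scale >= 30:
    process(g)
    weight = weight + (value + 22)
value = 35 // 77
weight = idx * 77

weight = weight + (value + 22)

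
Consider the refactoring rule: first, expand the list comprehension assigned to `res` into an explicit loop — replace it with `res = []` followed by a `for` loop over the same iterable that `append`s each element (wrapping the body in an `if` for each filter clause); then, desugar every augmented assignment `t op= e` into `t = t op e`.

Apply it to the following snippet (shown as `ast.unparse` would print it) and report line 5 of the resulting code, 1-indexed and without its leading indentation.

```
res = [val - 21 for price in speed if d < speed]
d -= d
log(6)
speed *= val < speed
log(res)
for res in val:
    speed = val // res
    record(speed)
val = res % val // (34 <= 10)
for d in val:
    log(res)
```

Transformed code:
res = []
for price in speed:
    if d < speed:
        res.append(val - 21)
d = d - d
log(6)
speed = speed * (val < speed)
log(res)
for res in val:
    speed = val // res
    record(speed)
val = res % val // (34 <= 10)
for d in val:
    log(res)

d = d - d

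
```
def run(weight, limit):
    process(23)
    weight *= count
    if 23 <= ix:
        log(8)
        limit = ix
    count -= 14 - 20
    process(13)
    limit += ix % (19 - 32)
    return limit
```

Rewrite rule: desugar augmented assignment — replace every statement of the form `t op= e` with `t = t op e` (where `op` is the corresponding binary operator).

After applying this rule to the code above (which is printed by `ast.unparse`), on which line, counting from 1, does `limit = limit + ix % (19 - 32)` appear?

Transformed code:
def run(weight, limit):
    process(23)
    weight = weight * count
    if 23 <= ix:
        log(8)
        limit = ix
    count = count - (14 - 20)
    process(13)
    limit = limit + ix % (19 - 32)
    return limit

9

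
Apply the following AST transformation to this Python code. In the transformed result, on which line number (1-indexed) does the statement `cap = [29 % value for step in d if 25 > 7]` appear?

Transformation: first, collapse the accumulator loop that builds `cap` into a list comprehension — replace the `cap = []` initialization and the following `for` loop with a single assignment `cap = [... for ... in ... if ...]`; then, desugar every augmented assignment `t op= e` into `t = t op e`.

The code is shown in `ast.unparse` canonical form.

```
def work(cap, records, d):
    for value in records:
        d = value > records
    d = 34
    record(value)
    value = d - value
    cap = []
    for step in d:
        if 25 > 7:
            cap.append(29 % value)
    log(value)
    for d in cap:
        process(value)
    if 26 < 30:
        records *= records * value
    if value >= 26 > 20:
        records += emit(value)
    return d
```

7

Transformed code:
def work(cap, records, d):
    for value in records:
        d = value > records
    d = 34
    record(value)
    value = d - value
    cap = [29 % value for step in d if 25 > 7]
    log(value)
    for d in cap:
        process(value)
    if 26 < 30:
        records = records * (records * value)
    if value >= 26 > 20:
        records = records + emit(value)
    return d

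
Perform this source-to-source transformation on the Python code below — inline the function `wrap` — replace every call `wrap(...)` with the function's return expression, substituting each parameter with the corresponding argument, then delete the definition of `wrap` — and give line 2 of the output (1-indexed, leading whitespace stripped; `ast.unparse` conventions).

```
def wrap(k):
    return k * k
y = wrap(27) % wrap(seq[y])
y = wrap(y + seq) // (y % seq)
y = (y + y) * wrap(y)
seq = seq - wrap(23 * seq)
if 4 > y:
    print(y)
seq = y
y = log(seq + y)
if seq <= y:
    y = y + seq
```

y = (y + seq) * (y + seq) // (y % seq)

Transformed code:
y = 27 * 27 % (seq[y] * seq[y])
y = (y + seq) * (y + seq) // (y % seq)
y = (y + y) * (y * y)
seq = seq - 23 * seq * (23 * seq)
if 4 > y:
    print(y)
seq = y
y = log(seq + y)
if seq <= y:
    y = y + seq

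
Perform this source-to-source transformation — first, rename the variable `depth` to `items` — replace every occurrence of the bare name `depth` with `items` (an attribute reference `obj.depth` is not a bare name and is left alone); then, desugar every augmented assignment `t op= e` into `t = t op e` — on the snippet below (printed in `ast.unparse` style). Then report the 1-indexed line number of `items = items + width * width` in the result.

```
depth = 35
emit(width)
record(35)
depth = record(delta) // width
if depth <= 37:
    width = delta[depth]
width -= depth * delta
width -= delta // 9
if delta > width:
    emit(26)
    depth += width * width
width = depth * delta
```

11

Transformed code:
items = 35
emit(width)
record(35)
items = record(delta) // width
if items <= 37:
    width = delta[items]
width = width - items * delta
width = width - delta // 9
if delta > width:
    emit(26)
    items = items + width * width
width = items * delta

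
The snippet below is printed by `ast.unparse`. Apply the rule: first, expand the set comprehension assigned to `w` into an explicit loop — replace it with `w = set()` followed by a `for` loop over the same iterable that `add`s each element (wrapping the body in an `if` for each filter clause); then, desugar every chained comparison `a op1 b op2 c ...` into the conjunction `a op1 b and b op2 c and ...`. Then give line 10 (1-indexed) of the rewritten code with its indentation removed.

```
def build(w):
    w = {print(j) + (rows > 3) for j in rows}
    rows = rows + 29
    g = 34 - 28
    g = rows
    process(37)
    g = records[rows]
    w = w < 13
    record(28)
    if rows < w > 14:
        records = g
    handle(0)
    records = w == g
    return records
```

Transformed code:
def build(w):
    w = set()
    for j in rows:
        w.add(print(j) + (rows > 3))
    rows = rows + 29
    g = 34 - 28
    g = rows
    process(37)
    g = records[rows]
    w = w < 13
    record(28)
    if rows < w and w > 14:
        records = g
    handle(0)
    records = w == g
    return records

w = w < 13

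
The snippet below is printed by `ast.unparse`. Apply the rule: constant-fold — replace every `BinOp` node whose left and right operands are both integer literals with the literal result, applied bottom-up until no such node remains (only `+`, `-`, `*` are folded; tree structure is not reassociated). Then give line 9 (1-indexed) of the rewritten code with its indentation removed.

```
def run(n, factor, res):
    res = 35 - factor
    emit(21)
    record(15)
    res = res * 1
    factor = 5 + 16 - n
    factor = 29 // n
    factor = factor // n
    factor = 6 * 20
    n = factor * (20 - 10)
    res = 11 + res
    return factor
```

factor = 120

Transformed code:
def run(n, factor, res):
    res = 35 - factor
    emit(21)
    record(15)
    res = res * 1
    factor = 21 - n
    factor = 29 // n
    factor = factor // n
    factor = 120
    n = factor * 10
    res = 11 + res
    return factor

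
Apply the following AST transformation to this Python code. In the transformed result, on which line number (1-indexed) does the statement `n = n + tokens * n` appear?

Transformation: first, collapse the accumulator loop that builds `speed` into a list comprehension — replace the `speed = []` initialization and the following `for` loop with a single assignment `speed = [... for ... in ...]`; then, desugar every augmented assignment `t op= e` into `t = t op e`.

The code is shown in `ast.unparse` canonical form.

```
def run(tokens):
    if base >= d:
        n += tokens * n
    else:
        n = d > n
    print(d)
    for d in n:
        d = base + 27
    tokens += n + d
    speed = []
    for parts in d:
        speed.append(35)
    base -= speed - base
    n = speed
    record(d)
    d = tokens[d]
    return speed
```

3

Transformed code:
def run(tokens):
    if base >= d:
        n = n + tokens * n
    else:
        n = d > n
    print(d)
    for d in n:
        d = base + 27
    tokens = tokens + (n + d)
    speed = [35 for parts in d]
    base = base - (speed - base)
    n = speed
    record(d)
    d = tokens[d]
    return speed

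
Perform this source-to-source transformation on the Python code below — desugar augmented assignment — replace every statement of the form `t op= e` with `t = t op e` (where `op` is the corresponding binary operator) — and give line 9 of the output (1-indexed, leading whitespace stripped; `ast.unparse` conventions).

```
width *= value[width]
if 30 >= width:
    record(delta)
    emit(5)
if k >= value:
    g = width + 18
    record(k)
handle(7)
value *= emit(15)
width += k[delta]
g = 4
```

Transformed code:
width = width * value[width]
if 30 >= width:
    record(delta)
    emit(5)
if k >= value:
    g = width + 18
    record(k)
handle(7)
value = value * emit(15)
width = width + k[delta]
g = 4

value = value * emit(15)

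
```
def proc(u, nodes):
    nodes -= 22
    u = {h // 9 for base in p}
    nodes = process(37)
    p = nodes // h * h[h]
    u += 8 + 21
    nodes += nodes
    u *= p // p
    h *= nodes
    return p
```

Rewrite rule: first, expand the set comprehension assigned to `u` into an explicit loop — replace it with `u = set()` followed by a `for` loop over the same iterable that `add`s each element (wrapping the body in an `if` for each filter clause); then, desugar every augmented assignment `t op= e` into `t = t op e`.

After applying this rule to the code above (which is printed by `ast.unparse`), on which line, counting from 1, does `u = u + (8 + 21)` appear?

Transformed code:
def proc(u, nodes):
    nodes = nodes - 22
    u = set()
    for base in p:
        u.add(h // 9)
    nodes = process(37)
    p = nodes // h * h[h]
    u = u + (8 + 21)
    nodes = nodes + nodes
    u = u * (p // p)
    h = h * nodes
    return p

8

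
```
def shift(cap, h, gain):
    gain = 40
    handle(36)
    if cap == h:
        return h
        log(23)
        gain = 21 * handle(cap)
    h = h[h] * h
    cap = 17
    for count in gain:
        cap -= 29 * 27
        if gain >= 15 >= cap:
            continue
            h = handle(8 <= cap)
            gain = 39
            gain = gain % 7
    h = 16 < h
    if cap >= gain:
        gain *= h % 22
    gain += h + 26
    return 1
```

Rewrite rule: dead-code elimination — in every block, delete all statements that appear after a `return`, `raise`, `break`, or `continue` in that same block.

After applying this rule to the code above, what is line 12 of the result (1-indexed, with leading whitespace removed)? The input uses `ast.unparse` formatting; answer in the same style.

h = 16 < h

Transformed code:
def shift(cap, h, gain):
    gain = 40
    handle(36)
    if cap == h:
        return h
    h = h[h] * h
    cap = 17
    for count in gain:
        cap -= 29 * 27
        if gain >= 15 >= cap:
            continue
    h = 16 < h
    if cap >= gain:
        gain *= h % 22
    gain += h + 26
    return 1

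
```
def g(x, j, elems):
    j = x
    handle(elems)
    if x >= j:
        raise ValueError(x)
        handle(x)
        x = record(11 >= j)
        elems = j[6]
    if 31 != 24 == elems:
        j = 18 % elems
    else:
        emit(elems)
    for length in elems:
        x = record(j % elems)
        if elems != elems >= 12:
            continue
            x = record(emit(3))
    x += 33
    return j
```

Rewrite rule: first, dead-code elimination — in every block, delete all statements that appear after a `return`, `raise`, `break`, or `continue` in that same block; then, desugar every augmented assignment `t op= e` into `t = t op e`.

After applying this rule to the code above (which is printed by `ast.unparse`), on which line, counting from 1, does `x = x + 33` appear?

14

Transformed code:
def g(x, j, elems):
    j = x
    handle(elems)
    if x >= j:
        raise ValueError(x)
    if 31 != 24 == elems:
        j = 18 % elems
    else:
        emit(elems)
    for length in elems:
        x = record(j % elems)
        if elems != elems >= 12:
            continue
    x = x + 33
    return j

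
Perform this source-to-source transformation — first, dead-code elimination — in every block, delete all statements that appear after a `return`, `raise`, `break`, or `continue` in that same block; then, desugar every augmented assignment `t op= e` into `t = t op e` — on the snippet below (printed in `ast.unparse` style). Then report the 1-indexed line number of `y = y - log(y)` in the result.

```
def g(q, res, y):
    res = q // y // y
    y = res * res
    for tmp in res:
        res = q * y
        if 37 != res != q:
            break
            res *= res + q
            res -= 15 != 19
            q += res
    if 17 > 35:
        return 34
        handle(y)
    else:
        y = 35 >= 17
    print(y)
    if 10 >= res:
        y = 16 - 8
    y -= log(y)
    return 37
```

15

Transformed code:
def g(q, res, y):
    res = q // y // y
    y = res * res
    for tmp in res:
        res = q * y
        if 37 != res != q:
            break
    if 17 > 35:
        return 34
    else:
        y = 35 >= 17
    print(y)
    if 10 >= res:
        y = 16 - 8
    y = y - log(y)
    return 37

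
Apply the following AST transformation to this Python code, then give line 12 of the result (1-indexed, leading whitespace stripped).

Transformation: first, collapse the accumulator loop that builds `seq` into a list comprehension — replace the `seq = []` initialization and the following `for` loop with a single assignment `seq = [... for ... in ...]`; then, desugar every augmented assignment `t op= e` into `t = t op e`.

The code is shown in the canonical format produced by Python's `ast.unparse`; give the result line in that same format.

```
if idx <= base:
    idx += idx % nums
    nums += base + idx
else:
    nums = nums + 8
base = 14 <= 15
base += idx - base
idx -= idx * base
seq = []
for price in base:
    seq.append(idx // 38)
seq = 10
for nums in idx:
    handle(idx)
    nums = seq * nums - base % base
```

handle(idx)

Transformed code:
if idx <= base:
    idx = idx + idx % nums
    nums = nums + (base + idx)
else:
    nums = nums + 8
base = 14 <= 15
base = base + (idx - base)
idx = idx - idx * base
seq = [idx // 38 for price in base]
seq = 10
for nums in idx:
    handle(idx)
    nums = seq * nums - base % base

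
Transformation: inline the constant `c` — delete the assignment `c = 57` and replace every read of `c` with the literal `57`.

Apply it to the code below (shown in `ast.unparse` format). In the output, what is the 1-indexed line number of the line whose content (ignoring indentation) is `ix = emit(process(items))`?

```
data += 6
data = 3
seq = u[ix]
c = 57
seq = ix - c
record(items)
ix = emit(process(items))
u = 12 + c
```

6

Transformed code:
data += 6
data = 3
seq = u[ix]
seq = ix - 57
record(items)
ix = emit(process(items))
u = 12 + 57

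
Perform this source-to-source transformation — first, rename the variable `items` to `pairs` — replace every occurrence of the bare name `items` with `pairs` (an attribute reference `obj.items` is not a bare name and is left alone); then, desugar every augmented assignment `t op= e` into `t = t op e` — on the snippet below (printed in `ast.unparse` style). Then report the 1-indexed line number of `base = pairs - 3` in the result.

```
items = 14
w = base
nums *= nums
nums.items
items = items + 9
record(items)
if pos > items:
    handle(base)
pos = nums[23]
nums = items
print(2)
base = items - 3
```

12

Transformed code:
pairs = 14
w = base
nums = nums * nums
nums.items
pairs = pairs + 9
record(pairs)
if pos > pairs:
    handle(base)
pos = nums[23]
nums = pairs
print(2)
base = pairs - 3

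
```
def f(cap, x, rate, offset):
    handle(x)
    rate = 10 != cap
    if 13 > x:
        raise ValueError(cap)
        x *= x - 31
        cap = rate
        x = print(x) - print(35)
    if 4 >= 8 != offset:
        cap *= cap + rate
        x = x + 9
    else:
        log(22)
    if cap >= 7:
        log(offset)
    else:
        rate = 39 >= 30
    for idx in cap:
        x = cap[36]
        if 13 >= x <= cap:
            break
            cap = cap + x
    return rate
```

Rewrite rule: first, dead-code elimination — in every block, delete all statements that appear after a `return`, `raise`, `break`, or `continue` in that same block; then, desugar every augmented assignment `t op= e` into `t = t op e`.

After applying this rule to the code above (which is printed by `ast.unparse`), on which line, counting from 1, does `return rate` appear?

19

Transformed code:
def f(cap, x, rate, offset):
    handle(x)
    rate = 10 != cap
    if 13 > x:
        raise ValueError(cap)
    if 4 >= 8 != offset:
        cap = cap * (cap + rate)
        x = x + 9
    else:
        log(22)
    if cap >= 7:
        log(offset)
    else:
        rate = 39 >= 30
    for idx in cap:
        x = cap[36]
        if 13 >= x <= cap:
            break
    return rate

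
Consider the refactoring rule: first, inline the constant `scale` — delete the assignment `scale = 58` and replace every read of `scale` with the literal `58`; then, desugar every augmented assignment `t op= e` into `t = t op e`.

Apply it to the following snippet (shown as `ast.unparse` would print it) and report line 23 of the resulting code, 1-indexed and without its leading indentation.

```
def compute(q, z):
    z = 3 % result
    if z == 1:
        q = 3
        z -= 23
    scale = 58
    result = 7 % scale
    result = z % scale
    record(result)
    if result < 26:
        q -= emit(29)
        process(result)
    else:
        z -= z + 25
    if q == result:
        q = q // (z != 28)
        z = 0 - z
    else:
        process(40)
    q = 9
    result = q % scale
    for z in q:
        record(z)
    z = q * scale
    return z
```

z = q * 58

Transformed code:
def compute(q, z):
    z = 3 % result
    if z == 1:
        q = 3
        z = z - 23
    result = 7 % 58
    result = z % 58
    record(result)
    if result < 26:
        q = q - emit(29)
        process(result)
    else:
        z = z - (z + 25)
    if q == result:
        q = q // (z != 28)
        z = 0 - z
    else:
        process(40)
    q = 9
    result = q % 58
    for z in q:
        record(z)
    z = q * 58
    return z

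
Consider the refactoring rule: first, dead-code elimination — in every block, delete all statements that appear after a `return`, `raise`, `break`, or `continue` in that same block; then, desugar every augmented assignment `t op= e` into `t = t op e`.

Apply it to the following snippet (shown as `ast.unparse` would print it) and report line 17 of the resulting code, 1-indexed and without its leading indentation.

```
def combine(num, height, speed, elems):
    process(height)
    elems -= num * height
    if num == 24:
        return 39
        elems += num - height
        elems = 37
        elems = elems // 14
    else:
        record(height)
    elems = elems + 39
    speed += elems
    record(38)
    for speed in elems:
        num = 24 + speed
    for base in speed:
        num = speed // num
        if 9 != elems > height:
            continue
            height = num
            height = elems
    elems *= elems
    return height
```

elems = elems * elems

Transformed code:
def combine(num, height, speed, elems):
    process(height)
    elems = elems - num * height
    if num == 24:
        return 39
    else:
        record(height)
    elems = elems + 39
    speed = speed + elems
    record(38)
    for speed in elems:
        num = 24 + speed
    for base in speed:
        num = speed // num
        if 9 != elems > height:
            continue
    elems = elems * elems
    return height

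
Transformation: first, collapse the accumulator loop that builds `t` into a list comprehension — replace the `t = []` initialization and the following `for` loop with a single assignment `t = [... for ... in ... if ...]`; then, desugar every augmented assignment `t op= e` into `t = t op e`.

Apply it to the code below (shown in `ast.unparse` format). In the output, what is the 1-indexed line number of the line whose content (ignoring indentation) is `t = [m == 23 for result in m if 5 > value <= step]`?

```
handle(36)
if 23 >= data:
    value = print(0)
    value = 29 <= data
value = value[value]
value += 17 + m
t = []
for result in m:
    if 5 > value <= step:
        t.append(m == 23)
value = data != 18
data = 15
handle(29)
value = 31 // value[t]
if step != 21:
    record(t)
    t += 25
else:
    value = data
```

Transformed code:
handle(36)
if 23 >= data:
    value = print(0)
    value = 29 <= data
value = value[value]
value = value + (17 + m)
t = [m == 23 for result in m if 5 > value <= step]
value = data != 18
data = 15
handle(29)
value = 31 // value[t]
if step != 21:
    record(t)
    t = t + 25
else:
    value = data

7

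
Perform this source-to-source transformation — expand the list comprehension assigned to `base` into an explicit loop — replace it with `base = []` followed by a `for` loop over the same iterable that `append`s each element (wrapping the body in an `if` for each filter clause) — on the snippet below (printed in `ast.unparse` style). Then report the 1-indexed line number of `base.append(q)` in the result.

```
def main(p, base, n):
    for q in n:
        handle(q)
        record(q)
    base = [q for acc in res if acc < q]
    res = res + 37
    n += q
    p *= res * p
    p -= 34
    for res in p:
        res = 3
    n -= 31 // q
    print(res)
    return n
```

Transformed code:
def main(p, base, n):
    for q in n:
        handle(q)
        record(q)
    base = []
    for acc in res:
        if acc < q:
            base.append(q)
    res = res + 37
    n += q
    p *= res * p
    p -= 34
    for res in p:
        res = 3
    n -= 31 // q
    print(res)
    return n

8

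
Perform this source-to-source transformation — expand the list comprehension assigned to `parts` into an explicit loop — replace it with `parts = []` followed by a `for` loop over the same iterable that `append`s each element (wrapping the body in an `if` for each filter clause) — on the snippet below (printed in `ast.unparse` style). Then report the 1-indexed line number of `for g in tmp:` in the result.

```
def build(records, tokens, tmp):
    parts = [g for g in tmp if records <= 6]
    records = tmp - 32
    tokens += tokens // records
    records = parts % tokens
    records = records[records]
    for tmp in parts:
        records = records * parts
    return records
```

Transformed code:
def build(records, tokens, tmp):
    parts = []
    for g in tmp:
        if records <= 6:
            parts.append(g)
    records = tmp - 32
    tokens += tokens // records
    records = parts % tokens
    records = records[records]
    for tmp in parts:
        records = records * parts
    return records

3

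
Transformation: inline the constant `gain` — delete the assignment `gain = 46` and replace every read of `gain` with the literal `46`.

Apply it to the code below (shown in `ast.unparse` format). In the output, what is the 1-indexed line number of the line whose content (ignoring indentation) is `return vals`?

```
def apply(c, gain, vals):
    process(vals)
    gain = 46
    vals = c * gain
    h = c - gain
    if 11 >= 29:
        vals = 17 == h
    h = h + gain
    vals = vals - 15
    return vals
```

9

Transformed code:
def apply(c, gain, vals):
    process(vals)
    vals = c * 46
    h = c - 46
    if 11 >= 29:
        vals = 17 == h
    h = h + 46
    vals = vals - 15
    return vals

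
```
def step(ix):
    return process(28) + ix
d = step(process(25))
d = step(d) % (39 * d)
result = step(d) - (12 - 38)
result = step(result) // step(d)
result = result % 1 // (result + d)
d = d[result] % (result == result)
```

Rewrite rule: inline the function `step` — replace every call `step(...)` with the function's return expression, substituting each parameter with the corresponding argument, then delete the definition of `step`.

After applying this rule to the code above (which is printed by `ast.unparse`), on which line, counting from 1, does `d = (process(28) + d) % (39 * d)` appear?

2

Transformed code:
d = process(28) + process(25)
d = (process(28) + d) % (39 * d)
result = process(28) + d - (12 - 38)
result = (process(28) + result) // (process(28) + d)
result = result % 1 // (result + d)
d = d[result] % (result == result)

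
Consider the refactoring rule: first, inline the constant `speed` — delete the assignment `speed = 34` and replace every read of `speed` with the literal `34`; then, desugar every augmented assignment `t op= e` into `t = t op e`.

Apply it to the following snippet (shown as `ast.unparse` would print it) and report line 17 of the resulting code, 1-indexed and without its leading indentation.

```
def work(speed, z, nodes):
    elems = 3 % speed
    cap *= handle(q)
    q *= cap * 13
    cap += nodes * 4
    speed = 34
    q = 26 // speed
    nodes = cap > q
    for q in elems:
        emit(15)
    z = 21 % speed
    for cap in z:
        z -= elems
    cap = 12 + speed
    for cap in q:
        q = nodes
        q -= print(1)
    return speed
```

return 34

Transformed code:
def work(speed, z, nodes):
    elems = 3 % 34
    cap = cap * handle(q)
    q = q * (cap * 13)
    cap = cap + nodes * 4
    q = 26 // 34
    nodes = cap > q
    for q in elems:
        emit(15)
    z = 21 % 34
    for cap in z:
        z = z - elems
    cap = 12 + 34
    for cap in q:
        q = nodes
        q = q - print(1)
    return 34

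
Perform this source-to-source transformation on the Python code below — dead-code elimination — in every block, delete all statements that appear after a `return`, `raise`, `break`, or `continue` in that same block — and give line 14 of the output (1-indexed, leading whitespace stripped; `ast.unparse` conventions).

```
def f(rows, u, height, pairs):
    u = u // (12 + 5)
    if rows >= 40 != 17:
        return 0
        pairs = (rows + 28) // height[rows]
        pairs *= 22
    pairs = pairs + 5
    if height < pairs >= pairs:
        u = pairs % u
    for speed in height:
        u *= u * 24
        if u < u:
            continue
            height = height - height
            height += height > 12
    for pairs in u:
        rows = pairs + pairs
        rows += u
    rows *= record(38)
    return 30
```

rows += u

Transformed code:
def f(rows, u, height, pairs):
    u = u // (12 + 5)
    if rows >= 40 != 17:
        return 0
    pairs = pairs + 5
    if height < pairs >= pairs:
        u = pairs % u
    for speed in height:
        u *= u * 24
        if u < u:
            continue
    for pairs in u:
        rows = pairs + pairs
        rows += u
    rows *= record(38)
    return 30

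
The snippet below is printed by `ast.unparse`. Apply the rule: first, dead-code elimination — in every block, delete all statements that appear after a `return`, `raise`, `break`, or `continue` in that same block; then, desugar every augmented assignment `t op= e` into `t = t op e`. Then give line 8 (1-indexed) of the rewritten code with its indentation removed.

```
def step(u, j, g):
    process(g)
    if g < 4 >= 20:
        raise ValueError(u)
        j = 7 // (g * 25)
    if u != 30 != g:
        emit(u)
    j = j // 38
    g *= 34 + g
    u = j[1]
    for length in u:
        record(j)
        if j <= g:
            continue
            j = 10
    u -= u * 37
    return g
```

g = g * (34 + g)

Transformed code:
def step(u, j, g):
    process(g)
    if g < 4 >= 20:
        raise ValueError(u)
    if u != 30 != g:
        emit(u)
    j = j // 38
    g = g * (34 + g)
    u = j[1]
    for length in u:
        record(j)
        if j <= g:
            continue
    u = u - u * 37
    return g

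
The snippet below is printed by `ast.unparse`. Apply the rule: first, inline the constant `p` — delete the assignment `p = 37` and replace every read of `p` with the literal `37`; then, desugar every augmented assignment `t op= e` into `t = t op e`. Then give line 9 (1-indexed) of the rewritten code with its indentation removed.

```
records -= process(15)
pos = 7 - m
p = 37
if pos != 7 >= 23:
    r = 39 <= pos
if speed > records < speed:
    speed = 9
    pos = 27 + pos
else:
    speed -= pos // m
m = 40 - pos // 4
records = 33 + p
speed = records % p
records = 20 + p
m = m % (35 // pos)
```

Transformed code:
records = records - process(15)
pos = 7 - m
if pos != 7 >= 23:
    r = 39 <= pos
if speed > records < speed:
    speed = 9
    pos = 27 + pos
else:
    speed = speed - pos // m
m = 40 - pos // 4
records = 33 + 37
speed = records % 37
records = 20 + 37
m = m % (35 // pos)

speed = speed - pos // m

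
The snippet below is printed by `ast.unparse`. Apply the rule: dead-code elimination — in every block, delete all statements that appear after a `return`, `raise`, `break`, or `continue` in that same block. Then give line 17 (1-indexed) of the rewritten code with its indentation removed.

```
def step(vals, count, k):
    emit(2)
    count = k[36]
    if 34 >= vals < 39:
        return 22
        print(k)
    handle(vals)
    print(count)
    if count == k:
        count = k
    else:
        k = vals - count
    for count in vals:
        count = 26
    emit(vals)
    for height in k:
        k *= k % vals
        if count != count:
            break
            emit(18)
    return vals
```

Transformed code:
def step(vals, count, k):
    emit(2)
    count = k[36]
    if 34 >= vals < 39:
        return 22
    handle(vals)
    print(count)
    if count == k:
        count = k
    else:
        k = vals - count
    for count in vals:
        count = 26
    emit(vals)
    for height in k:
        k *= k % vals
        if count != count:
            break
    return vals

if count != count: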